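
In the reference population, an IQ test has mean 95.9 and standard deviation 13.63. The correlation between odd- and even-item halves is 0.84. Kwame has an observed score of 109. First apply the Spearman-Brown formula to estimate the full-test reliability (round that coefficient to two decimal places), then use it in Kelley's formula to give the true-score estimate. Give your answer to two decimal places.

107.82

Spearman-Brown: ρ = 2r/(1 + r) = 2(0.84)/(1 + 0.84) = 1.680/1.84 = 0.9130 → 0.91
T̂ = 0.91(109) + 0.09(95.9) = 99.19 + 8.631 = 107.821 → 107.82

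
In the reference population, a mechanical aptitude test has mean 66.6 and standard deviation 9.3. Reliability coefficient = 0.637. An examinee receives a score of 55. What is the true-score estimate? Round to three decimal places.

T̂ = 0.637(55) + 0.363(66.6) = 35.035 + 24.1758 = 59.2108 → 59.211

59.211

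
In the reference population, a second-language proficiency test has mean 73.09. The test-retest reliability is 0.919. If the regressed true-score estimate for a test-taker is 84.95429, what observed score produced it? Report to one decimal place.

86.0

T̂ = ρX + (1 − ρ)μ  ⇒  X = (T̂ − (1 − ρ)μ) / ρ
X = (84.95429 − 0.081 × 73.09) / 0.919 = (84.95429 − 5.92029) / 0.919 = 79.03400 / 0.919 = 86.000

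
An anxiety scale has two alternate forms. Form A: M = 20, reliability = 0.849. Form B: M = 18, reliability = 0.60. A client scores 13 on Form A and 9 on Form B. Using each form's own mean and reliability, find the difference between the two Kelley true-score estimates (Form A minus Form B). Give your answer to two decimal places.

1.46

T̂_A = 0.849(13) + 0.151(20) = 14.0570
T̂_B = 0.60(9) + 0.40(18) = 12.6000
T̂_A − T̂_B = 1.4570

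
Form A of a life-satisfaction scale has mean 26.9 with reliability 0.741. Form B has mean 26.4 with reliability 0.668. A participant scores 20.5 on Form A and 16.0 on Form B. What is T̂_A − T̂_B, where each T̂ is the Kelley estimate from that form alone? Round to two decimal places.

2.70

T̂_A = 0.741(20.5) + 0.259(26.9) = 22.1576
T̂_B = 0.668(16.0) + 0.332(26.4) = 19.4528
T̂_A − T̂_B = 2.7048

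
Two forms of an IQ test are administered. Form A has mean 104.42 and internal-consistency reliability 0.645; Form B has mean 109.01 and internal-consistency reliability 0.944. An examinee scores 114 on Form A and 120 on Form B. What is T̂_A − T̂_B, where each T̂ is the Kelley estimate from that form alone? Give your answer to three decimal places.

T̂_A = 0.645(114) + 0.355(104.42) = 110.59910
T̂_B = 0.944(120) + 0.056(109.01) = 119.38456
T̂_A − T̂_B = -8.78546

-8.785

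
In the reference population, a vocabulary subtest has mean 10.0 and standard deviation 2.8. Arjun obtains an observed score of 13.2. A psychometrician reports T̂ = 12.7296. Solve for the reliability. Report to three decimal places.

T̂ = ρX + (1 − ρ)μ  ⇒  T̂ − μ = ρ(X − μ)
ρ = (T̂ − μ)/(X − μ) = (12.7296 − 10.0) / (13.2 − 10.0) = 2.7296 / 3.2 = 0.85300

0.853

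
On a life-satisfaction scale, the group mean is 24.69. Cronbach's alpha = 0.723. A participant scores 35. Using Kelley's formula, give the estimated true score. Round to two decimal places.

32.14

T̂ = 0.723(35) + 0.277(24.69) = 25.305 + 6.83913 = 32.144 → 32.14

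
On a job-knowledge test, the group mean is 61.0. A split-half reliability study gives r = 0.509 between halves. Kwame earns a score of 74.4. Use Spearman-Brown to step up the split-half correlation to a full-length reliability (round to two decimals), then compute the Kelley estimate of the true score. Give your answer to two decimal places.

Spearman-Brown: ρ = 2r/(1 + r) = 2(0.509)/(1 + 0.509) = 1.0180/1.509 = 0.6746 → 0.67
T̂ = 0.67(74.4) + 0.33(61.0) = 49.848 + 20.130 = 69.978 → 69.98

69.98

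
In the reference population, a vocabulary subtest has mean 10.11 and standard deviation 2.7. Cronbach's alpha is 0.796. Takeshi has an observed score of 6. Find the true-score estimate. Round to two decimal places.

6.84

Weight the observed score by reliability and the mean by (1 − reliability): T̂ = 0.796·6 + 0.204·10.11 = 4.776 + 2.06244 = 6.838.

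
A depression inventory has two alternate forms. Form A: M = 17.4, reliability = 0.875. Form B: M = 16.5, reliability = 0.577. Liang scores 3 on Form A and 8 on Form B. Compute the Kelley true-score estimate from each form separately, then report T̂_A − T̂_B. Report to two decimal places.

T̂_A = 0.875(3) + 0.125(17.4) = 4.8000
T̂_B = 0.577(8) + 0.423(16.5) = 11.5955
T̂_A − T̂_B = -6.7955

-6.80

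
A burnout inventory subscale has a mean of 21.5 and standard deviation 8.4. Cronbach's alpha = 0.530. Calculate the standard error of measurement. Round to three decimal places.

SEM = SD · √(1 − ρ) = 8.4 × √0.470 = 8.4 × 0.6856 = 5.7587

5.759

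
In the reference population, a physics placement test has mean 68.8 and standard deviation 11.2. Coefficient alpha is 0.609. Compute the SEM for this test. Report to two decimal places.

SEM = SD · √(1 − ρ) = 11.2 × √0.391 = 11.2 × 0.6253 = 7.003

7.00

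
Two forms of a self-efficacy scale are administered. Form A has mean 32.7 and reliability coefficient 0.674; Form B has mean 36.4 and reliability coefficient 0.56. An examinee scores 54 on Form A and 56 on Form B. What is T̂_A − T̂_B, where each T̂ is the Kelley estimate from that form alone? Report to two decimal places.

T̂_A = 0.674(54) + 0.326(32.7) = 47.0562
T̂_B = 0.56(56) + 0.44(36.4) = 47.3760
T̂_A − T̂_B = -0.3198

-0.32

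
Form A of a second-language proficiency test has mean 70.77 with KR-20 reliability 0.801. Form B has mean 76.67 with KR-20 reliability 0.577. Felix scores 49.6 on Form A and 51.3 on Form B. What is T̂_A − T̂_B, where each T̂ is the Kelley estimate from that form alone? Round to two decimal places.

-8.22

T̂_A = 0.801(49.6) + 0.199(70.77) = 53.8128
T̂_B = 0.577(51.3) + 0.423(76.67) = 62.0315
T̂_A − T̂_B = -8.2187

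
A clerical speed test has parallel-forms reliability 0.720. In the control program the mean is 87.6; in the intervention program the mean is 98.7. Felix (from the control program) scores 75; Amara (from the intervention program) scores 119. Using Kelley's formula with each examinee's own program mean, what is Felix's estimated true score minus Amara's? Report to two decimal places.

T̂_Felix = 0.720(75) + 0.280(87.6) = 78.5280
T̂_Amara = 0.720(119) + 0.280(98.7) = 113.3160
Difference = 78.5280 − 113.3160 = -34.7880

-34.79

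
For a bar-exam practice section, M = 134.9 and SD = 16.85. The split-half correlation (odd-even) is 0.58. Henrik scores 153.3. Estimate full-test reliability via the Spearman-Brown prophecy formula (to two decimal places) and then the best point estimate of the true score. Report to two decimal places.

Spearman-Brown: ρ = 2r/(1 + r) = 2(0.58)/(1 + 0.58) = 1.160/1.58 = 0.7342 → 0.73
T̂ = ρX + (1 − ρ)μ
  = 0.73 × 153.3 + 0.27 × 134.9
  = 111.909 + 36.423
  = 148.332
  ≈ 148.33

148.33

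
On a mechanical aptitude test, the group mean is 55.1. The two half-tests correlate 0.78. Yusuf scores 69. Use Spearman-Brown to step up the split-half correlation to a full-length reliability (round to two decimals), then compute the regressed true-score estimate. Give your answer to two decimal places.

67.33

Spearman-Brown: ρ = 2r/(1 + r) = 2(0.78)/(1 + 0.78) = 1.560/1.78 = 0.8764 → 0.88
Kelley's formula gives T̂ = 0.88·69 + 0.12·55.1 = 60.72 + 6.612 = 67.332.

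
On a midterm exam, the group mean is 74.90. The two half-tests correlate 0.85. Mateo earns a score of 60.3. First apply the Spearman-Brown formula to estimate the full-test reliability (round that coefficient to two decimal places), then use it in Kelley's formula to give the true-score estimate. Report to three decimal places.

Spearman-Brown: ρ = 2r/(1 + r) = 2(0.85)/(1 + 0.85) = 1.700/1.85 = 0.9189 → 0.92
T̂ = ρX + (1 − ρ)μ
  = 0.92 × 60.3 + 0.08 × 74.90
  = 55.476 + 5.9920
  = 61.4680
  ≈ 61.468

61.468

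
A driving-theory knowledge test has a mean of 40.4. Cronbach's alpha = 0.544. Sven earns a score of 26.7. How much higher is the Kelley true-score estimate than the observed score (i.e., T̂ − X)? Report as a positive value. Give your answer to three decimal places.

6.247

Kelley's formula gives T̂ = 0.544·26.7 + 0.456·40.4 = 14.5248 + 18.4224 = 32.94720.
T̂ − X = 32.9472 − 26.7 = 6.2472 → 6.247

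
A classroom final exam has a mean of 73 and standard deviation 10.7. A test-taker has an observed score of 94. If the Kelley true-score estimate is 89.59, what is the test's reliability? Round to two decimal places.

T̂ = ρX + (1 − ρ)μ  ⇒  T̂ − μ = ρ(X − μ)
ρ = (T̂ − μ)/(X − μ) = (89.59 − 73) / (94 − 73) = 16.59 / 21.0 = 0.7900

0.79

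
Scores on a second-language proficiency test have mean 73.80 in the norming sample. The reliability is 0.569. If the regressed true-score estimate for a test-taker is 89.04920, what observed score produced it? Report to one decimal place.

100.6

T̂ = ρX + (1 − ρ)μ  ⇒  X = (T̂ − (1 − ρ)μ) / ρ
X = (89.04920 − 0.431 × 73.80) / 0.569 = (89.04920 − 31.80780) / 0.569 = 57.24140 / 0.569 = 100.600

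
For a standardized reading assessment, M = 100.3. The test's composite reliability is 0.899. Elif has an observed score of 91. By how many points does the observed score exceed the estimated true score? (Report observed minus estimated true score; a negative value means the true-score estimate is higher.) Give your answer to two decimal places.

T̂ = 0.899(91) + 0.101(100.3) = 81.809 + 10.1303 = 91.9393 → 91.939
X − T̂ = 91 − 91.939 = -0.939 → -0.94

-0.94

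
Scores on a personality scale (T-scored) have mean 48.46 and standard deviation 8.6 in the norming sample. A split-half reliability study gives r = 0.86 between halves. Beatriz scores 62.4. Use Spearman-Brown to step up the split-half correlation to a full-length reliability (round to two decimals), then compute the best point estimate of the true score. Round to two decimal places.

Spearman-Brown: ρ = 2r/(1 + r) = 2(0.86)/(1 + 0.86) = 1.720/1.86 = 0.9247 → 0.92
Regress the observed score toward the mean by the unreliability: T̂ = 0.92·62.4 + 0.08·48.46 = 57.408 + 3.8768 = 61.285.

61.28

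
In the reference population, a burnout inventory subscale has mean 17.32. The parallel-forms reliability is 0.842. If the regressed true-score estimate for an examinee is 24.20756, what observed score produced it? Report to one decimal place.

T̂ = ρX + (1 − ρ)μ  ⇒  X = (T̂ − (1 − ρ)μ) / ρ
X = (24.20756 − 0.158 × 17.32) / 0.842 = (24.20756 − 2.73656) / 0.842 = 21.47100 / 0.842 = 25.500

25.5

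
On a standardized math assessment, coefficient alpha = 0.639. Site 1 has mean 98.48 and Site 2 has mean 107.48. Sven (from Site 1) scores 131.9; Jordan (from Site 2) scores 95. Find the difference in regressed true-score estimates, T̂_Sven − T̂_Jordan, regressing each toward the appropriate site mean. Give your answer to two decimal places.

T̂_Sven = 0.639(131.9) + 0.361(98.48) = 119.8354
T̂_Jordan = 0.639(95) + 0.361(107.48) = 99.5053
Difference = 119.8354 − 99.5053 = 20.3301

20.33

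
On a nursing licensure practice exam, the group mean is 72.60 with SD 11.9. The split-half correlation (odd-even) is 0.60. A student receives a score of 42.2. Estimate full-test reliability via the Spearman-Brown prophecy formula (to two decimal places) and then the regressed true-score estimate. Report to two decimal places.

49.80

Spearman-Brown: ρ = 2r/(1 + r) = 2(0.60)/(1 + 0.60) = 1.200/1.60 = 0.7500 → 0.75
T̂ = ρX + (1 − ρ)μ
  = 0.75 × 42.2 + 0.25 × 72.60
  = 31.650 + 18.1500
  = 49.800
  ≈ 49.80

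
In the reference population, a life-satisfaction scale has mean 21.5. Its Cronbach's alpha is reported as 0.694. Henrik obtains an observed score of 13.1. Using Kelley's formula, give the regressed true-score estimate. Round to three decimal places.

15.670

T̂ = 0.694(13.1) + 0.306(21.5) = 9.0914 + 6.5790 = 15.6704 → 15.670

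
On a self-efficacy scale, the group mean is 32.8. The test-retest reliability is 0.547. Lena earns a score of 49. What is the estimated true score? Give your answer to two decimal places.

Weight the observed score by reliability and the mean by (1 − reliability): T̂ = 0.547·49 + 0.453·32.8 = 26.803 + 14.8584 = 41.661.

41.66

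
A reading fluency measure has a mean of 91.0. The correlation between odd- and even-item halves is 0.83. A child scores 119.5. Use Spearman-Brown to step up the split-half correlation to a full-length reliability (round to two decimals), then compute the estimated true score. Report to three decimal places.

116.935

Spearman-Brown: ρ = 2r/(1 + r) = 2(0.83)/(1 + 0.83) = 1.660/1.83 = 0.9071 → 0.91
T̂ = ρX + (1 − ρ)μ
  = 0.91 × 119.5 + 0.09 × 91.0
  = 108.745 + 8.190
  = 116.9350
  ≈ 116.935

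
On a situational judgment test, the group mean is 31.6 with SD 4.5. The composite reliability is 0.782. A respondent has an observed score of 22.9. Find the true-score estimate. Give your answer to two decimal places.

24.80

Regress the observed score toward the mean by the unreliability: T̂ = 0.782·22.9 + 0.218·31.6 = 17.9078 + 6.8888 = 24.797.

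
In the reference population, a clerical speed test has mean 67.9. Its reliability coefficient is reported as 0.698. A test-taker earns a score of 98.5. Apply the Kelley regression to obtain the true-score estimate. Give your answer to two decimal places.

89.26

Weight the observed score by reliability and the mean by (1 − reliability): T̂ = 0.698·98.5 + 0.302·67.9 = 68.7530 + 20.5058 = 89.259.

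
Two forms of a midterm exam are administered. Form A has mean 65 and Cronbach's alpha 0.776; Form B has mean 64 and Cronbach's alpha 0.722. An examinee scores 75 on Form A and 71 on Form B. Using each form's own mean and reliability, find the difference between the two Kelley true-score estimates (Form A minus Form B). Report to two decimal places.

T̂_A = 0.776(75) + 0.224(65) = 72.7600
T̂_B = 0.722(71) + 0.278(64) = 69.0540
T̂_A − T̂_B = 3.7060

3.71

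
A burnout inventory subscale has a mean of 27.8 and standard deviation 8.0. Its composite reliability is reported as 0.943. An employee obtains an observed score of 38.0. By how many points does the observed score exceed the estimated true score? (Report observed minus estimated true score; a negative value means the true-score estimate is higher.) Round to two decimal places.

T̂ = 0.943(38.0) + 0.057(27.8) = 35.8340 + 1.5846 = 37.4186 → 37.419
X − T̂ = 38.0 − 37.419 = 0.581 → 0.58

0.58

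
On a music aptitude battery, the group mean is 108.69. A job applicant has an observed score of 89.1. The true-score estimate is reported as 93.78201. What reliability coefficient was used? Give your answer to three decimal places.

T̂ = ρX + (1 − ρ)μ  ⇒  T̂ − μ = ρ(X − μ)
ρ = (T̂ − μ)/(X − μ) = (93.78201 − 108.69) / (89.1 − 108.69) = -14.90799 / -19.59 = 0.76100

0.761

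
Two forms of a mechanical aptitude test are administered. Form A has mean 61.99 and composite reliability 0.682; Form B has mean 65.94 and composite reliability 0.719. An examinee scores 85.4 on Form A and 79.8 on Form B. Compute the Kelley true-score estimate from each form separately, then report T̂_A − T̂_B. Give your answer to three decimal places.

2.050

T̂_A = 0.682(85.4) + 0.318(61.99) = 77.95562
T̂_B = 0.719(79.8) + 0.281(65.94) = 75.90534
T̂_A − T̂_B = 2.05028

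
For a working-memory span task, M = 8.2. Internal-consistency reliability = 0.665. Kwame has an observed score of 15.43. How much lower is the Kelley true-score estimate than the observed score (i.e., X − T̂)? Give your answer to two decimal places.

2.42

T̂ = 0.665(15.43) + 0.335(8.2) = 10.26095 + 2.7470 = 13.0080 → 13.008
X − T̂ = 15.43 − 13.008 = 2.422 → 2.42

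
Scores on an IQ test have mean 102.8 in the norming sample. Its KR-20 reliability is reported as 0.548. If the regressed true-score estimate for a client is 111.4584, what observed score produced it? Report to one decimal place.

T̂ = ρX + (1 − ρ)μ  ⇒  X = (T̂ − (1 − ρ)μ) / ρ
X = (111.4584 − 0.452 × 102.8) / 0.548 = (111.4584 − 46.4656) / 0.548 = 64.9928 / 0.548 = 118.600

118.6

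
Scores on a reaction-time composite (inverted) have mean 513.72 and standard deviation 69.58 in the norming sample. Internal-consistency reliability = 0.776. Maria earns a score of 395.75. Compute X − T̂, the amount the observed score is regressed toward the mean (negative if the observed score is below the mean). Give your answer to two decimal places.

T̂ = ρX + (1 − ρ)μ
  = 0.776 × 395.75 + 0.224 × 513.72
  = 307.10200 + 115.07328
  = 422.1753
  ≈ 422.175
X − T̂ = 395.75 − 422.175 = -26.425 → -26.43

-26.43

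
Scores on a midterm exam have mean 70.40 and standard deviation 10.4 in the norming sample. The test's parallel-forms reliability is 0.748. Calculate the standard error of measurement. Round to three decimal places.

5.221

SEM = SD · √(1 − ρ) = 10.4 × √0.252 = 10.4 × 0.5020 = 5.2208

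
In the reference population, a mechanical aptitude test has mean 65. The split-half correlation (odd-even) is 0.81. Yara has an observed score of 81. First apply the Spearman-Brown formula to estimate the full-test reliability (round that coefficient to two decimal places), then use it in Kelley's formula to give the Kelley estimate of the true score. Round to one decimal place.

Spearman-Brown: ρ = 2r/(1 + r) = 2(0.81)/(1 + 0.81) = 1.620/1.81 = 0.8950 → 0.90
Weight the observed score by reliability and the mean by (1 − reliability): T̂ = 0.90·81 + 0.10·65 = 72.90 + 6.50 = 79.40.

79.4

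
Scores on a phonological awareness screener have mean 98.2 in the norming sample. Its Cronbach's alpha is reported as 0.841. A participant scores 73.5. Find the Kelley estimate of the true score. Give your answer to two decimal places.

T̂ = ρX + (1 − ρ)μ
  = 0.841 × 73.5 + 0.159 × 98.2
  = 61.8135 + 15.6138
  = 77.427
  ≈ 77.43

77.43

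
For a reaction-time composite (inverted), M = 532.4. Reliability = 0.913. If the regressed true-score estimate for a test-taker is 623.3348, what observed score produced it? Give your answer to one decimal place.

T̂ = ρX + (1 − ρ)μ  ⇒  X = (T̂ − (1 − ρ)μ) / ρ
X = (623.3348 − 0.087 × 532.4) / 0.913 = (623.3348 − 46.3188) / 0.913 = 577.0160 / 0.913 = 632.000

632.0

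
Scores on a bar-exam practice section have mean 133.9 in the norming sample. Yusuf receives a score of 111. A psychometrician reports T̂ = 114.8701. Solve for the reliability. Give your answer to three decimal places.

T̂ = ρX + (1 − ρ)μ  ⇒  T̂ − μ = ρ(X − μ)
ρ = (T̂ − μ)/(X − μ) = (114.8701 − 133.9) / (111 − 133.9) = -19.0299 / -22.9 = 0.83100

0.831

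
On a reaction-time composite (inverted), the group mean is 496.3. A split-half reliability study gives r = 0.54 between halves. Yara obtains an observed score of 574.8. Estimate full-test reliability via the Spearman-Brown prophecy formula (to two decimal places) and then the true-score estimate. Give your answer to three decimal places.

551.250

Spearman-Brown: ρ = 2r/(1 + r) = 2(0.54)/(1 + 0.54) = 1.080/1.54 = 0.7013 → 0.70
Kelley's formula gives T̂ = 0.70·574.8 + 0.30·496.3 = 402.360 + 148.890 = 551.2500.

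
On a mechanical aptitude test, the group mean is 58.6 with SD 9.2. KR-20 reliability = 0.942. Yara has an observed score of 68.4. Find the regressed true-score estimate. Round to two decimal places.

67.83

Regress the observed score toward the mean by the unreliability: T̂ = 0.942·68.4 + 0.058·58.6 = 64.4328 + 3.3988 = 67.832.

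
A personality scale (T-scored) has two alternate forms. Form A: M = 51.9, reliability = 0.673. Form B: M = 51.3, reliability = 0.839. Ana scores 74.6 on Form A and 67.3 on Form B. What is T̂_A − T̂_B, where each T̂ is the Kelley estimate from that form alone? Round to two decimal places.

2.45

T̂_A = 0.673(74.6) + 0.327(51.9) = 67.1771
T̂_B = 0.839(67.3) + 0.161(51.3) = 64.7240
T̂_A − T̂_B = 2.4531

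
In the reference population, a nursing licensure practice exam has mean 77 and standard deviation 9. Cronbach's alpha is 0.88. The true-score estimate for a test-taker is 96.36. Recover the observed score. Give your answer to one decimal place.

99.0

T̂ = ρX + (1 − ρ)μ  ⇒  X = (T̂ − (1 − ρ)μ) / ρ
X = (96.36 − 0.12 × 77) / 0.88 = (96.36 − 9.24) / 0.88 = 87.12 / 0.88 = 99.000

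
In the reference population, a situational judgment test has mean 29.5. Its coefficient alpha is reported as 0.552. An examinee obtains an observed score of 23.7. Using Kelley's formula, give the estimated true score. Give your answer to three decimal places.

Weight the observed score by reliability and the mean by (1 − reliability): T̂ = 0.552·23.7 + 0.448·29.5 = 13.0824 + 13.2160 = 26.2984.

26.298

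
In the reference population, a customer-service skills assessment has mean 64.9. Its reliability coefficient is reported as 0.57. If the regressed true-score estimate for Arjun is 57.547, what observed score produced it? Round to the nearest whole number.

T̂ = ρX + (1 − ρ)μ  ⇒  X = (T̂ − (1 − ρ)μ) / ρ
X = (57.547 − 0.43 × 64.9) / 0.57 = (57.547 − 27.907) / 0.57 = 29.640 / 0.57 = 52.00

52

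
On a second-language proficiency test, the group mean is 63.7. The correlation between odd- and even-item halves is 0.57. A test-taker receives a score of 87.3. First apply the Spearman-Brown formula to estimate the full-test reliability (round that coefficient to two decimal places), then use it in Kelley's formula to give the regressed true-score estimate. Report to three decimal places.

Spearman-Brown: ρ = 2r/(1 + r) = 2(0.57)/(1 + 0.57) = 1.140/1.57 = 0.7261 → 0.73
T̂ = 0.73(87.3) + 0.27(63.7) = 63.729 + 17.199 = 80.9280 → 80.928

80.928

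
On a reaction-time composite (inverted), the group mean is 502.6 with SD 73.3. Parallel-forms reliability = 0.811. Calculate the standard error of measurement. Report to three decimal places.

31.867

SEM = SD · √(1 − ρ) = 73.3 × √0.189 = 73.3 × 0.4347 = 31.8665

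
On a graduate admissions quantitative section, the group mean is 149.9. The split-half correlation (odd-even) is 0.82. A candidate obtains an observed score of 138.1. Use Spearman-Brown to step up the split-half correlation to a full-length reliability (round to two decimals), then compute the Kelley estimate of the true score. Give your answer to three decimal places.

139.280

Spearman-Brown: ρ = 2r/(1 + r) = 2(0.82)/(1 + 0.82) = 1.640/1.82 = 0.9011 → 0.90
Kelley's formula gives T̂ = 0.90·138.1 + 0.10·149.9 = 124.290 + 14.990 = 139.2800.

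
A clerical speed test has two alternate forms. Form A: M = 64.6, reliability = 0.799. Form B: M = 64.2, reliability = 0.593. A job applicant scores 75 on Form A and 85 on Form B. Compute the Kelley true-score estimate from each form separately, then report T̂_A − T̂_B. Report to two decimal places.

-3.62

T̂_A = 0.799(75) + 0.201(64.6) = 72.9096
T̂_B = 0.593(85) + 0.407(64.2) = 76.5344
T̂_A − T̂_B = -3.6248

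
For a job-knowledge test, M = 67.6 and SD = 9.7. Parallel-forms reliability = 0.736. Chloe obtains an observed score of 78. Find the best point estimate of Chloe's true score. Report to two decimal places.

75.25

T̂ = ρX + (1 − ρ)μ
  = 0.736 × 78 + 0.264 × 67.6
  = 57.408 + 17.8464
  = 75.254
  ≈ 75.25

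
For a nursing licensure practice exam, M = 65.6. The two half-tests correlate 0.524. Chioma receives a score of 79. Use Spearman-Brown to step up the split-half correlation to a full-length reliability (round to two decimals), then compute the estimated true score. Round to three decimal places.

74.846

Spearman-Brown: ρ = 2r/(1 + r) = 2(0.524)/(1 + 0.524) = 1.0480/1.524 = 0.6877 → 0.69
Regress the observed score toward the mean by the unreliability: T̂ = 0.69·79 + 0.31·65.6 = 54.51 + 20.336 = 74.8460.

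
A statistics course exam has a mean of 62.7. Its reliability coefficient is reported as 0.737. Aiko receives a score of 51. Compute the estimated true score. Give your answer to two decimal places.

T̂ = ρX + (1 − ρ)μ
  = 0.737 × 51 + 0.263 × 62.7
  = 37.587 + 16.4901
  = 54.077
  ≈ 54.08

54.08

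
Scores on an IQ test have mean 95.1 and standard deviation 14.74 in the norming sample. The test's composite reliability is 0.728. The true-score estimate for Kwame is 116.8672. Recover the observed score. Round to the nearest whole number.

125

T̂ = ρX + (1 − ρ)μ  ⇒  X = (T̂ − (1 − ρ)μ) / ρ
X = (116.8672 − 0.272 × 95.1) / 0.728 = (116.8672 − 25.8672) / 0.728 = 91.0000 / 0.728 = 125.00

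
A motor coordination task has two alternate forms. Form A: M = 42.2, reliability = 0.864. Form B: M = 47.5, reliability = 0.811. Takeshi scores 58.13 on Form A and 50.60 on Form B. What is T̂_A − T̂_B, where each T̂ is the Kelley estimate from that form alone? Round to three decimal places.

5.949

T̂_A = 0.864(58.13) + 0.136(42.2) = 55.96352
T̂_B = 0.811(50.60) + 0.189(47.5) = 50.01410
T̂_A − T̂_B = 5.94942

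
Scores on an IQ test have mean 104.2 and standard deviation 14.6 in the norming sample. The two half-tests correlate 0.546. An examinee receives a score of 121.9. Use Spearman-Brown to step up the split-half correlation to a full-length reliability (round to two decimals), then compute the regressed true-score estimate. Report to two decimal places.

116.77

Spearman-Brown: ρ = 2r/(1 + r) = 2(0.546)/(1 + 0.546) = 1.0920/1.546 = 0.7063 → 0.71
T̂ = 0.71(121.9) + 0.29(104.2) = 86.549 + 30.218 = 116.767 → 116.77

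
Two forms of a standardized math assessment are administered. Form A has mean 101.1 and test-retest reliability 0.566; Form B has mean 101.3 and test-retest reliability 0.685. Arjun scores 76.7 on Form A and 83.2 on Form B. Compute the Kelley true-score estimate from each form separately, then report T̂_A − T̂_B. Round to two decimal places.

T̂_A = 0.566(76.7) + 0.434(101.1) = 87.2896
T̂_B = 0.685(83.2) + 0.315(101.3) = 88.9015
T̂_A − T̂_B = -1.6119

-1.61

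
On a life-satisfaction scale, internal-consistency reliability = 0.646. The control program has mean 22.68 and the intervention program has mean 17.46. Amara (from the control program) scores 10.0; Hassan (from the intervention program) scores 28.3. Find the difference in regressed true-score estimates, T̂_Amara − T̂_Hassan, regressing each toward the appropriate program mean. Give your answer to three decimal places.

-9.974

T̂_Amara = 0.646(10.0) + 0.354(22.68) = 14.48872
T̂_Hassan = 0.646(28.3) + 0.354(17.46) = 24.46264
Difference = 14.48872 − 24.46264 = -9.97392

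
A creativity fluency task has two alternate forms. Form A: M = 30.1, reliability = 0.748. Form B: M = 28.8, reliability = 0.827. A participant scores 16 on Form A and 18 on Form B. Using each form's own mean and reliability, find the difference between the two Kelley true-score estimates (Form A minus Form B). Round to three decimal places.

-0.315

T̂_A = 0.748(16) + 0.252(30.1) = 19.55320
T̂_B = 0.827(18) + 0.173(28.8) = 19.86840
T̂_A − T̂_B = -0.31520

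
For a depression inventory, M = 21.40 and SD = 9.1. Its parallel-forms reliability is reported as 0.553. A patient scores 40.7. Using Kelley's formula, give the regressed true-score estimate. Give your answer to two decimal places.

32.07

Weight the observed score by reliability and the mean by (1 − reliability): T̂ = 0.553·40.7 + 0.447·21.40 = 22.5071 + 9.56580 = 32.073.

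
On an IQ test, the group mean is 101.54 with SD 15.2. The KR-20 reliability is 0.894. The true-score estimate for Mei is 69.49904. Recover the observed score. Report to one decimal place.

T̂ = ρX + (1 − ρ)μ  ⇒  X = (T̂ − (1 − ρ)μ) / ρ
X = (69.49904 − 0.106 × 101.54) / 0.894 = (69.49904 − 10.76324) / 0.894 = 58.73580 / 0.894 = 65.700

65.7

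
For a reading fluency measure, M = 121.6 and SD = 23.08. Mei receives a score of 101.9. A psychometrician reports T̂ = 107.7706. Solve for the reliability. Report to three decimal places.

T̂ = ρX + (1 − ρ)μ  ⇒  T̂ − μ = ρ(X − μ)
ρ = (T̂ − μ)/(X − μ) = (107.7706 − 121.6) / (101.9 − 121.6) = -13.8294 / -19.7 = 0.70200

0.702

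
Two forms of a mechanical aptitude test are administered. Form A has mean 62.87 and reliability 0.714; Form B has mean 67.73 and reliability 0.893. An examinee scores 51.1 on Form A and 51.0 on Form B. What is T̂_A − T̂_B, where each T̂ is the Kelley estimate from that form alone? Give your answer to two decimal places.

1.68

T̂_A = 0.714(51.1) + 0.286(62.87) = 54.4662
T̂_B = 0.893(51.0) + 0.107(67.73) = 52.7901
T̂_A − T̂_B = 1.6761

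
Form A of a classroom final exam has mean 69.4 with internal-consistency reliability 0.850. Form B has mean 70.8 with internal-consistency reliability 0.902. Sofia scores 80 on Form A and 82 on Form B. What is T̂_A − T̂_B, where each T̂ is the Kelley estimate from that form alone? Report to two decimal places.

T̂_A = 0.850(80) + 0.150(69.4) = 78.4100
T̂_B = 0.902(82) + 0.098(70.8) = 80.9024
T̂_A − T̂_B = -2.4924

-2.49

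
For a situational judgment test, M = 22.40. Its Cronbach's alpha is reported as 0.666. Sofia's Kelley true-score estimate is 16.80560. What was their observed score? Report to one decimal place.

T̂ = ρX + (1 − ρ)μ  ⇒  X = (T̂ − (1 − ρ)μ) / ρ
X = (16.80560 − 0.334 × 22.40) / 0.666 = (16.80560 − 7.48160) / 0.666 = 9.32400 / 0.666 = 14.000

14.0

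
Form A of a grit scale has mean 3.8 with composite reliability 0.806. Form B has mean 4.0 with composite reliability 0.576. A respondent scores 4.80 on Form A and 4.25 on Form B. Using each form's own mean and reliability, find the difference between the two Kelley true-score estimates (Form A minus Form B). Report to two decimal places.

T̂_A = 0.806(4.80) + 0.194(3.8) = 4.6060
T̂_B = 0.576(4.25) + 0.424(4.0) = 4.1440
T̂_A − T̂_B = 0.4620

0.46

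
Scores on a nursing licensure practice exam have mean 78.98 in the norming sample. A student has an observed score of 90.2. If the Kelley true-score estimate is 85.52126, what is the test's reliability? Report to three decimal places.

0.583

T̂ = ρX + (1 − ρ)μ  ⇒  T̂ − μ = ρ(X − μ)
ρ = (T̂ − μ)/(X − μ) = (85.52126 − 78.98) / (90.2 − 78.98) = 6.54126 / 11.22 = 0.58300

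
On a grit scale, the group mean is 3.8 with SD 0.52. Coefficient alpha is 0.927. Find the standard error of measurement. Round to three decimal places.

SEM = SD · √(1 − ρ) = 0.52 × √0.073 = 0.52 × 0.2702 = 0.1405

0.140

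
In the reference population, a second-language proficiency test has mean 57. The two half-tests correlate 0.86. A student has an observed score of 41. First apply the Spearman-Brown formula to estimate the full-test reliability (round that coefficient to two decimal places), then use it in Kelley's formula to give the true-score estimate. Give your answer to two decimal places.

Spearman-Brown: ρ = 2r/(1 + r) = 2(0.86)/(1 + 0.86) = 1.720/1.86 = 0.9247 → 0.92
T̂ = 0.92(41) + 0.08(57) = 37.72 + 4.56 = 42.280 → 42.28

42.28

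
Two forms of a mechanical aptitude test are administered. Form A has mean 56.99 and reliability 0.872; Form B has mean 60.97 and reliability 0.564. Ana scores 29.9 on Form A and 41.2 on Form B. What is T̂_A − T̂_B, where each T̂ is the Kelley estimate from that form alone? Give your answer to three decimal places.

T̂_A = 0.872(29.9) + 0.128(56.99) = 33.36752
T̂_B = 0.564(41.2) + 0.436(60.97) = 49.81972
T̂_A − T̂_B = -16.45220

-16.452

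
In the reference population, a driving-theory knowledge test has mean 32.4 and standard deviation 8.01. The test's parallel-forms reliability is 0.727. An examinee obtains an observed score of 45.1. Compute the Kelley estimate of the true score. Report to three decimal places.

Weight the observed score by reliability and the mean by (1 − reliability): T̂ = 0.727·45.1 + 0.273·32.4 = 32.7877 + 8.8452 = 41.6329.

41.633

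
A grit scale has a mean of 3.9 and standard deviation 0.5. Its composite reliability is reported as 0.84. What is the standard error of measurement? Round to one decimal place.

0.2

SEM = SD · √(1 − ρ) = 0.5 × √0.16 = 0.5 × 0.4000 = 0.200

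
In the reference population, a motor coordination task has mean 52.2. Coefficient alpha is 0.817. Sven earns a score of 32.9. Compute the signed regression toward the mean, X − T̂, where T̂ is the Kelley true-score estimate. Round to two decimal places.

-3.53

Kelley's formula gives T̂ = 0.817·32.9 + 0.183·52.2 = 26.8793 + 9.5526 = 36.4319.
X − T̂ = 32.9 − 36.432 = -3.532 → -3.53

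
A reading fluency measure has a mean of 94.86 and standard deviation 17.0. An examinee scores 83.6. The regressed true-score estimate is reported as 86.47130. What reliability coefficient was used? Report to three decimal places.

T̂ = ρX + (1 − ρ)μ  ⇒  T̂ − μ = ρ(X − μ)
ρ = (T̂ − μ)/(X − μ) = (86.47130 − 94.86) / (83.6 − 94.86) = -8.38870 / -11.26 = 0.74500

0.745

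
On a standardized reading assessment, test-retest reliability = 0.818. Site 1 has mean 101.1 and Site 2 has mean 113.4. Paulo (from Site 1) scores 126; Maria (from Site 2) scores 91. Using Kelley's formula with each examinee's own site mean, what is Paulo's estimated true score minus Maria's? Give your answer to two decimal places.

26.39

T̂_Paulo = 0.818(126) + 0.182(101.1) = 121.4682
T̂_Maria = 0.818(91) + 0.182(113.4) = 95.0768
Difference = 121.4682 − 95.0768 = 26.3914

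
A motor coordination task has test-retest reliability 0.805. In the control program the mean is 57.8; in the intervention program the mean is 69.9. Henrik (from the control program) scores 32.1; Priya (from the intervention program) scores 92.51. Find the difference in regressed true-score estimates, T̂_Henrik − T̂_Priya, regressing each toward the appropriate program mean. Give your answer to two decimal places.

-50.99

T̂_Henrik = 0.805(32.1) + 0.195(57.8) = 37.1115
T̂_Priya = 0.805(92.51) + 0.195(69.9) = 88.1011
Difference = 37.1115 − 88.1011 = -50.9896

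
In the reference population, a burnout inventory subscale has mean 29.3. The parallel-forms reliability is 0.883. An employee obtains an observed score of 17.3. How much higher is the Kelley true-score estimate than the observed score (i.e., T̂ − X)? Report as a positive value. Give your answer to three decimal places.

T̂ = 0.883(17.3) + 0.117(29.3) = 15.2759 + 3.4281 = 18.70400 → 18.7040
T̂ − X = 18.7040 − 17.3 = 1.4040 → 1.404

1.404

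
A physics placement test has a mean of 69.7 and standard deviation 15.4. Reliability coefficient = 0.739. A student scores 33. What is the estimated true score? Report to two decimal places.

T̂ = ρX + (1 − ρ)μ
  = 0.739 × 33 + 0.261 × 69.7
  = 24.387 + 18.1917
  = 42.579
  ≈ 42.58

42.58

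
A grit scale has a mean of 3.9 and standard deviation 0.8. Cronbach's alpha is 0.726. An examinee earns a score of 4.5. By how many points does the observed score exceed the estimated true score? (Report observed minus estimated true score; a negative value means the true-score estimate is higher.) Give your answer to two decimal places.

T̂ = 0.726(4.5) + 0.274(3.9) = 3.2670 + 1.0686 = 4.3356 → 4.336
X − T̂ = 4.5 − 4.336 = 0.164 → 0.16

0.16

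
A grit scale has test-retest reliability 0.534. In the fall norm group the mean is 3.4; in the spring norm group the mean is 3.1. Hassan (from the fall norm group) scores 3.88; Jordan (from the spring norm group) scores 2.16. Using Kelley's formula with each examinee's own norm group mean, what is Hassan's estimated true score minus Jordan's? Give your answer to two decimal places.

T̂_Hassan = 0.534(3.88) + 0.466(3.4) = 3.6563
T̂_Jordan = 0.534(2.16) + 0.466(3.1) = 2.5980
Difference = 3.6563 − 2.5980 = 1.0583

1.06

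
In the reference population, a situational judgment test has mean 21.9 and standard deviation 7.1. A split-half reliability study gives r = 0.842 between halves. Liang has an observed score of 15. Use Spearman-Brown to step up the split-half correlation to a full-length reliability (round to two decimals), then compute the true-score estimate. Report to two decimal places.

15.62

Spearman-Brown: ρ = 2r/(1 + r) = 2(0.842)/(1 + 0.842) = 1.6840/1.842 = 0.9142 → 0.91
T̂ = 0.91(15) + 0.09(21.9) = 13.65 + 1.971 = 15.621 → 15.62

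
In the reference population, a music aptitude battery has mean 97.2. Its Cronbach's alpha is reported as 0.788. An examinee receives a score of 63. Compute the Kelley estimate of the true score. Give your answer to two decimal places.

70.25

Weight the observed score by reliability and the mean by (1 − reliability): T̂ = 0.788·63 + 0.212·97.2 = 49.644 + 20.6064 = 70.250.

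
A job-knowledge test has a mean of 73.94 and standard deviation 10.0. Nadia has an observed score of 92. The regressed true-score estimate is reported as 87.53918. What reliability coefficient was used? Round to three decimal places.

T̂ = ρX + (1 − ρ)μ  ⇒  T̂ − μ = ρ(X − μ)
ρ = (T̂ − μ)/(X − μ) = (87.53918 − 73.94) / (92 − 73.94) = 13.59918 / 18.06 = 0.75300

0.753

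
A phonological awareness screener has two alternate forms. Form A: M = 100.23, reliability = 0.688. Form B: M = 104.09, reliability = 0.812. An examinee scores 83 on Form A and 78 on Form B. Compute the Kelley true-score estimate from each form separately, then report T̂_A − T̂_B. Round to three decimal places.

5.471

T̂_A = 0.688(83) + 0.312(100.23) = 88.37576
T̂_B = 0.812(78) + 0.188(104.09) = 82.90492
T̂_A − T̂_B = 5.47084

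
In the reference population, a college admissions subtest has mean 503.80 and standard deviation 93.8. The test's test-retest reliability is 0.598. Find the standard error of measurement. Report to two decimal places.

59.47

SEM = SD · √(1 − ρ) = 93.8 × √0.402 = 93.8 × 0.6340 = 59.472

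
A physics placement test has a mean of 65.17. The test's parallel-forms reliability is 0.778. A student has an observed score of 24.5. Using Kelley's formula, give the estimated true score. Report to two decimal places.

33.53

Regress the observed score toward the mean by the unreliability: T̂ = 0.778·24.5 + 0.222·65.17 = 19.0610 + 14.46774 = 33.529.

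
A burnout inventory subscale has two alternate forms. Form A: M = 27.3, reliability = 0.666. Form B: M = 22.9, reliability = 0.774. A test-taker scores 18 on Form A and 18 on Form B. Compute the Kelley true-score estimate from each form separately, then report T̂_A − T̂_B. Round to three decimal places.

T̂_A = 0.666(18) + 0.334(27.3) = 21.10620
T̂_B = 0.774(18) + 0.226(22.9) = 19.10740
T̂_A − T̂_B = 1.99880

1.999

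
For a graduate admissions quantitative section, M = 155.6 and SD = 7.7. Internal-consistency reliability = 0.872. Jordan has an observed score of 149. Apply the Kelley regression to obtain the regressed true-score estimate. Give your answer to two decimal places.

T̂ = 0.872(149) + 0.128(155.6) = 129.928 + 19.9168 = 149.845 → 149.84

149.84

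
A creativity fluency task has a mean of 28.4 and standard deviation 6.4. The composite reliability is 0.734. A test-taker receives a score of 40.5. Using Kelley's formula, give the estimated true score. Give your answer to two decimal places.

37.28

T̂ = ρX + (1 − ρ)μ
  = 0.734 × 40.5 + 0.266 × 28.4
  = 29.7270 + 7.5544
  = 37.281
  ≈ 37.28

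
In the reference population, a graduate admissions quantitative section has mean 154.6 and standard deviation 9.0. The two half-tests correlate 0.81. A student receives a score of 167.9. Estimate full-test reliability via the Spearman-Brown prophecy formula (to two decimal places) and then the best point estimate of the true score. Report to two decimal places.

166.57

Spearman-Brown: ρ = 2r/(1 + r) = 2(0.81)/(1 + 0.81) = 1.620/1.81 = 0.8950 → 0.90
Regress the observed score toward the mean by the unreliability: T̂ = 0.90·167.9 + 0.10·154.6 = 151.110 + 15.460 = 166.570.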